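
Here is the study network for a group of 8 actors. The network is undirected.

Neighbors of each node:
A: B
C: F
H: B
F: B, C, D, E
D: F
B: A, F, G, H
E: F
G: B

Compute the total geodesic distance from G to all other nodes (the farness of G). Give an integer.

Distances from G: A:2, B:1, C:3, D:3, E:3, F:2, H:2.
Sum = 2 + 1 + 3 + 3 + 3 + 2 + 2 = 16.

16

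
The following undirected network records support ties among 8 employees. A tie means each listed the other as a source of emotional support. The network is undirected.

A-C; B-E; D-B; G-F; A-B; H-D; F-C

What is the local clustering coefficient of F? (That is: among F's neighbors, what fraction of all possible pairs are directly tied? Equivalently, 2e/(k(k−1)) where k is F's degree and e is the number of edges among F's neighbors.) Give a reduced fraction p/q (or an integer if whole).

F's neighbors: C and G (k = 2).
Possible neighbor pairs: C(2,2) = 1. Edges among them: none → e = 0.
Clustering(F) = 0/1.

0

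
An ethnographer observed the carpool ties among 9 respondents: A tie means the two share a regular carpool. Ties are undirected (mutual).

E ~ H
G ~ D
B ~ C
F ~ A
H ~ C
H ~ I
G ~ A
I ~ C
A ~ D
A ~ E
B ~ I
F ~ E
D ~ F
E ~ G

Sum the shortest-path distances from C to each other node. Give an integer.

Distances from C: A:3, B:1, D:4, E:2, F:3, G:3, H:1, I:1.
Sum = 3 + 1 + 4 + 2 + 3 + 3 + 1 + 1 = 18.

18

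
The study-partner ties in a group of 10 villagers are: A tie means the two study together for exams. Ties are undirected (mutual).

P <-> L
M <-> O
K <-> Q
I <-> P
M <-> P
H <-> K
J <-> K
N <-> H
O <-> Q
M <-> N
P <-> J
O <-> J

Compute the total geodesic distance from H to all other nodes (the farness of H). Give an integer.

Distances from H: I:4, J:2, K:1, L:4, M:2, N:1, O:3, P:3, Q:2.
Sum = 4 + 2 + 1 + 4 + 2 + 1 + 3 + 3 + 2 = 22.

22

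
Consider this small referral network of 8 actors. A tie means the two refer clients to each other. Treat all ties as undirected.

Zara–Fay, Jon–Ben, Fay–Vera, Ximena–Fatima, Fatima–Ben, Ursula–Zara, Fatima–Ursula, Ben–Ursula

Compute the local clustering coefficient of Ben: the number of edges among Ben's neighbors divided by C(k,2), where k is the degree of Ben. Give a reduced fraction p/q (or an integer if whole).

1/3

Ben's neighbors: Fatima, Jon, and Ursula (k = 3).
Possible neighbor pairs: C(3,2) = 3. Edges among them: Fatima–Ursula → e = 1.
Clustering(Ben) = 1/3.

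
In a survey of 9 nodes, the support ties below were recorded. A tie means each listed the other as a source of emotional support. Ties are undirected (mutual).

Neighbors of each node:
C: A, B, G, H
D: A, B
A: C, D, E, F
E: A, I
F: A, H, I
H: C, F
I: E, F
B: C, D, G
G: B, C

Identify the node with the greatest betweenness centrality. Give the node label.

Unnormalized betweenness of each node: A:182/15, B:11/6, C:293/30, D:26/15, E:31/15, F:163/30, G:0, H:11/5, I:5/6.
A has the largest value, 182/15, making it the main broker — the node through which the most shortest paths run.

A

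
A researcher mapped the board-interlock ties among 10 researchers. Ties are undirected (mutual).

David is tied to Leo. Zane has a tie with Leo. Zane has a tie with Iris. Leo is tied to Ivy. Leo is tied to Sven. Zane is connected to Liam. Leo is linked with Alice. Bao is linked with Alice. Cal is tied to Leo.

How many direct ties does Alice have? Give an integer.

Alice is directly tied to Bao and Leo. That is 2 neighbors, so the degree of Alice is 2.

2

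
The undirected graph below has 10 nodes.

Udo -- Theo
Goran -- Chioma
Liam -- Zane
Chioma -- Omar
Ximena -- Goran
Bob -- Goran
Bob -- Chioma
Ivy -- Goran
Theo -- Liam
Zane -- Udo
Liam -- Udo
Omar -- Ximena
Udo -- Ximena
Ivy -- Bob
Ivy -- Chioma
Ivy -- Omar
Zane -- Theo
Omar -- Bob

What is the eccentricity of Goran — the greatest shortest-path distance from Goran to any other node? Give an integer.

Distances from Goran: Bob:1, Chioma:1, Ivy:1, Liam:3, Omar:2, Theo:3, Udo:2, Ximena:1, Zane:3.
The largest is 3 (to Theo, Liam, and Zane), so the eccentricity of Goran is 3.

3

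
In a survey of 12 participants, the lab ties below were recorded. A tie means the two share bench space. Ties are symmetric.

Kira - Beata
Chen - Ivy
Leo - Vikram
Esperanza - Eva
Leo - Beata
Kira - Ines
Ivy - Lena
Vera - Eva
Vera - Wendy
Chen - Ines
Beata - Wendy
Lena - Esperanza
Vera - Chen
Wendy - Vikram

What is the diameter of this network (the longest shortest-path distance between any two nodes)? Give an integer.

6

Eccentricity of each node (its greatest distance to any other): Beata:5, Chen:4, Esperanza:5, Eva:4, Ines:4, Ivy:5, Kira:5, Lena:6, Leo:6, Vera:3, Vikram:5, Wendy:4.
The maximum eccentricity is 6, realized for instance by the pair Lena–Leo via Lena – Ivy – Chen – Vera – Wendy – Vikram – Leo. So the diameter is 6.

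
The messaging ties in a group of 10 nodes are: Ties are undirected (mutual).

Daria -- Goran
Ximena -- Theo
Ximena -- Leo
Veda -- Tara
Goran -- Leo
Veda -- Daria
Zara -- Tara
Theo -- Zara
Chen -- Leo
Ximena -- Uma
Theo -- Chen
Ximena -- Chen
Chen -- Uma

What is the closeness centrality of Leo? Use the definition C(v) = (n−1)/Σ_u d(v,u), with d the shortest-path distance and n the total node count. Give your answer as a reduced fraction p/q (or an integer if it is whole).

Distances from Leo: Chen:1, Daria:2, Goran:1, Tara:4, Theo:2, Uma:2, Veda:3, Ximena:1, Zara:3. Sum = 19.
n = 10, so closeness = 9/19.

9/19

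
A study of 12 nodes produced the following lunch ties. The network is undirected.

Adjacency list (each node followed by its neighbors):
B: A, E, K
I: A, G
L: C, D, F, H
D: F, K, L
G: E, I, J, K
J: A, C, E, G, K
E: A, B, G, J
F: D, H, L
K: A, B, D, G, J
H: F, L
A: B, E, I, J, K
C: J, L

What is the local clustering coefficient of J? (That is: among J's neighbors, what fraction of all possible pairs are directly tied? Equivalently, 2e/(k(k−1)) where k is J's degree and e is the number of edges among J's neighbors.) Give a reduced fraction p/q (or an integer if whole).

J's neighbors: A, C, E, G, and K (k = 5).
Possible neighbor pairs: C(5,2) = 10. Edges among them: A–E, A–K, E–G, G–K → e = 4.
Clustering(J) = 4/10 = 2/5.

2/5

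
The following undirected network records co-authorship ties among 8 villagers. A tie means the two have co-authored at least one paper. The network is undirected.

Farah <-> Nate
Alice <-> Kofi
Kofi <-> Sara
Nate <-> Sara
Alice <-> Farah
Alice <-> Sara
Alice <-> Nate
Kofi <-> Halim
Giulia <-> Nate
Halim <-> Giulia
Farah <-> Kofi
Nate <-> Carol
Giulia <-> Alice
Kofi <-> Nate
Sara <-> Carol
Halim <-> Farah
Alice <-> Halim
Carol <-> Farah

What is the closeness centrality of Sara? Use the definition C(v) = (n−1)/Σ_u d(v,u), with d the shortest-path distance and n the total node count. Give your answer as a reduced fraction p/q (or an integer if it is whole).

7/10

Distances from Sara: Alice:1, Carol:1, Farah:2, Giulia:2, Halim:2, Kofi:1, Nate:1. Sum = 10.
n = 8, so closeness = 7/10.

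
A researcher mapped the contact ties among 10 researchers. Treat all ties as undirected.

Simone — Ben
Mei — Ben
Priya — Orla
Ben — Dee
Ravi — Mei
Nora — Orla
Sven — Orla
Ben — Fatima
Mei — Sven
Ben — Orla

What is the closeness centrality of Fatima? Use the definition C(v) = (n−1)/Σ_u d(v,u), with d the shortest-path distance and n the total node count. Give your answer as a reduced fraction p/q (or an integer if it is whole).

3/7

Distances from Fatima: Ben:1, Dee:2, Mei:2, Nora:3, Orla:2, Priya:3, Ravi:3, Simone:2, Sven:3. Sum = 21.
n = 10, so closeness = 9/21 = 3/7.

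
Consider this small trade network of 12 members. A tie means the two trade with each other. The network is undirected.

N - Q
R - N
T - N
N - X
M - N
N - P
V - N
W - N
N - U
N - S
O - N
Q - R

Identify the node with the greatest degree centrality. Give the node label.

Degrees — M:1, N:11, O:1, P:1, Q:2, R:2, S:1, T:1, U:1, V:1, W:1, X:1.
The maximum is 11, attained only by N.

N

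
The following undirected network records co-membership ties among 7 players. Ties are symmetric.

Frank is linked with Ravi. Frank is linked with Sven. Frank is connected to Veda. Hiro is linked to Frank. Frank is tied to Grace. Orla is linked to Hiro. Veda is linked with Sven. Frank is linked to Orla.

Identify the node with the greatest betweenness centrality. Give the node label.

Unnormalized betweenness of each node: Frank:13, Grace:0, Hiro:0, Orla:0, Ravi:0, Sven:0, Veda:0.
Frank has the largest value, 13, making it the main broker — the node through which the most shortest paths run.

Frank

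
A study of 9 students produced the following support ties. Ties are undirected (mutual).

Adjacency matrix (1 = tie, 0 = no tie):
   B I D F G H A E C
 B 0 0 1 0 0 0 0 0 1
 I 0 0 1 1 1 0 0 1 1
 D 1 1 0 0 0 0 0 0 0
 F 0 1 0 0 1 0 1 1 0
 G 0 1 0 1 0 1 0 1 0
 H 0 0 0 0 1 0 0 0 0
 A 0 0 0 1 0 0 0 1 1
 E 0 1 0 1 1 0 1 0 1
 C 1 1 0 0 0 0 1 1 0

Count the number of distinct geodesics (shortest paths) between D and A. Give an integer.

4

The shortest distance is 3. The length-3 paths are: D–B–C–A; D–I–C–A; D–I–F–A; D–I–E–A.
That gives 4 distinct shortest paths.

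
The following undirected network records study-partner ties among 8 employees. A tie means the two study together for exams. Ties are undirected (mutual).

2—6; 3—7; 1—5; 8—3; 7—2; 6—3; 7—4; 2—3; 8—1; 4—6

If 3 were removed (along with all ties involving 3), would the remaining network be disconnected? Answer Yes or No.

Removing 3 leaves {1, 5, and 8} with no path to {2, 4, 6, and 7}, so the network splits into 2 components. 3 is a cut vertex.

Yes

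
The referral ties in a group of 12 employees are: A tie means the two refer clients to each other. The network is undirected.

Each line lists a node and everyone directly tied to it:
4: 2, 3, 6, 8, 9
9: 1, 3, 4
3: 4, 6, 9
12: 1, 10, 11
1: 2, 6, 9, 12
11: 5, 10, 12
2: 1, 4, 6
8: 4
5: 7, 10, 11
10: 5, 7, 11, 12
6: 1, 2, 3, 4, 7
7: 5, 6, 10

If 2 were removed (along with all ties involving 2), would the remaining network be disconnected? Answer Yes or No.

No

Even without 2, every remaining node can still reach every other (the residual graph is connected), so 2 is not a cut vertex.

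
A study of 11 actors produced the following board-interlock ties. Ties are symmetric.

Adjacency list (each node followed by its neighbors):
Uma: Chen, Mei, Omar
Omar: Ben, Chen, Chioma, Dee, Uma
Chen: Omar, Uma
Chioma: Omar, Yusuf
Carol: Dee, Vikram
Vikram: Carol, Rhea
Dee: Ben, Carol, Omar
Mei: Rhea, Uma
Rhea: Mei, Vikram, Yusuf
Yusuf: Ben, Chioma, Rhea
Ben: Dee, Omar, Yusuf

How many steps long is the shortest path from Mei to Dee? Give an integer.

One shortest route is Mei – Uma – Omar – Dee, which uses 3 edges, and at distance 2 from Mei we only reach {Chen, Omar, Vikram, Yusuf}, which does not include Dee. So d(Mei,Dee) = 3.

3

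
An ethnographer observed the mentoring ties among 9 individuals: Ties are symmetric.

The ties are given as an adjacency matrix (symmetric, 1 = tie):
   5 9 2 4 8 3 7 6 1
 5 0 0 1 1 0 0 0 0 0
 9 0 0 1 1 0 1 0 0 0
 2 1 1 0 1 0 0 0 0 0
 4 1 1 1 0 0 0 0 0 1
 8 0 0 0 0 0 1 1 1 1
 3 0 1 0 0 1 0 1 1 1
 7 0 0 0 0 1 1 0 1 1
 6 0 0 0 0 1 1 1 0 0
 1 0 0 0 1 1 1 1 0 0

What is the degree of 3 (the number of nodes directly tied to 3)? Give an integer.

5

3 is directly tied to 1, 6, 7, 8, and 9. That is 5 neighbors, so the degree of 3 is 5.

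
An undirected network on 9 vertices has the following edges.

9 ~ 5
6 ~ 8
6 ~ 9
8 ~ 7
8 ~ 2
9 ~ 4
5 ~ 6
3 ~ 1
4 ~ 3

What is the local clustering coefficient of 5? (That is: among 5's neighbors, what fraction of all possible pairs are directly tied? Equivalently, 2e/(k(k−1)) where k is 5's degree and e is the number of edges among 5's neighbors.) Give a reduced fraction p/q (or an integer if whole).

1

5's neighbors: 6 and 9 (k = 2).
Possible neighbor pairs: C(2,2) = 1. Edges among them: 6–9 → e = 1.
Clustering(5) = 1/1.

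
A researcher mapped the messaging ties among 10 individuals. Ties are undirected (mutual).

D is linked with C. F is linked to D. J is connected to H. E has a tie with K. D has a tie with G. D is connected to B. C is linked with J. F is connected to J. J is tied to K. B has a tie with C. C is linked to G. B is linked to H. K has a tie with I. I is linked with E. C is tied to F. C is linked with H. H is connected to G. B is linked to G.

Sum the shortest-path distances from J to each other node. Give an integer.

14

Distances from J: B:2, C:1, D:2, E:2, F:1, G:2, H:1, I:2, K:1.
Sum = 2 + 1 + 2 + 2 + 1 + 2 + 1 + 2 + 1 = 14.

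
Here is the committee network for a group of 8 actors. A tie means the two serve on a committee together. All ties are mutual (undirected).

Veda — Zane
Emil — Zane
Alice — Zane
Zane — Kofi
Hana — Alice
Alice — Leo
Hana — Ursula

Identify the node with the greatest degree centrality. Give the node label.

Degrees — Alice:3, Emil:1, Hana:2, Kofi:1, Leo:1, Ursula:1, Veda:1, Zane:4.
The maximum is 4, attained only by Zane.

Zane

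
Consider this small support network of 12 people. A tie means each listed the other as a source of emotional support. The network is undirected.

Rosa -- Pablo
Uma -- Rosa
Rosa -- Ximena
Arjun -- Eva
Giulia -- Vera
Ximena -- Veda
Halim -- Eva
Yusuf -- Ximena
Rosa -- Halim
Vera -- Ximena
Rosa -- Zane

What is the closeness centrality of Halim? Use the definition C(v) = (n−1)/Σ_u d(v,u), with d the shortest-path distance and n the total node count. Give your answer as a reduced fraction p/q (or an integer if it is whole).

11/25

Distances from Halim: Arjun:2, Eva:1, Giulia:4, Pablo:2, Rosa:1, Uma:2, Veda:3, Vera:3, Ximena:2, Yusuf:3, Zane:2. Sum = 25.
n = 12, so closeness = 11/25.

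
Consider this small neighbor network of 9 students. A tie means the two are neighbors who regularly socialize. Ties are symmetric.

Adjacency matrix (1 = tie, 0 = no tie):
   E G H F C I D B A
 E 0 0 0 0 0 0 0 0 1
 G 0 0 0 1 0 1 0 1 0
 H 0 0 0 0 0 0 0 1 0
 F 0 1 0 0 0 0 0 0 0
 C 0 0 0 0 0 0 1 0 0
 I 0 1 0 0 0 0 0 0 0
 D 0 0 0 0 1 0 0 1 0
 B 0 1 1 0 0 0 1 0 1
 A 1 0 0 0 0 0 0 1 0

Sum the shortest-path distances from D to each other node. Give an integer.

Distances from D: A:2, B:1, C:1, E:3, F:3, G:2, H:2, I:3.
Sum = 2 + 1 + 1 + 3 + 3 + 2 + 2 + 3 = 17.

17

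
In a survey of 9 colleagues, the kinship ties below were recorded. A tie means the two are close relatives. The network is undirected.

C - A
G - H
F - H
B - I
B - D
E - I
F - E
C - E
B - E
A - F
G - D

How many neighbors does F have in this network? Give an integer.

3

F is directly tied to A, E, and H. That is 3 neighbors, so the degree of F is 3.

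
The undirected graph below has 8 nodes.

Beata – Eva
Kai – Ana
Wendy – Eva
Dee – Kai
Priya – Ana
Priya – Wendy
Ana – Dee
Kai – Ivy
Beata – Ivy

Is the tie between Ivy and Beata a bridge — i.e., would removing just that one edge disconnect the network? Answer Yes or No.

No

Even without that edge, Ivy still reaches Beata via Ivy – Kai – Ana – Priya – Wendy – Eva – Beata, so the network stays connected. Not a bridge.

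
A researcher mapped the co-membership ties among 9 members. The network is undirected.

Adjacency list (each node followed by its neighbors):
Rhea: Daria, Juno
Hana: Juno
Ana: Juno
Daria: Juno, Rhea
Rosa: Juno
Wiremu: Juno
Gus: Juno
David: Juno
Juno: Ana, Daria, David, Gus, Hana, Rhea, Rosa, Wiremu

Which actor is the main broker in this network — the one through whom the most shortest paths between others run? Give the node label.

Juno

Unnormalized betweenness of each node: Ana:0, Daria:0, David:0, Gus:0, Hana:0, Juno:27, Rhea:0, Rosa:0, Wiremu:0.
Juno has the largest value, 27, making it the main broker — the node through which the most shortest paths run.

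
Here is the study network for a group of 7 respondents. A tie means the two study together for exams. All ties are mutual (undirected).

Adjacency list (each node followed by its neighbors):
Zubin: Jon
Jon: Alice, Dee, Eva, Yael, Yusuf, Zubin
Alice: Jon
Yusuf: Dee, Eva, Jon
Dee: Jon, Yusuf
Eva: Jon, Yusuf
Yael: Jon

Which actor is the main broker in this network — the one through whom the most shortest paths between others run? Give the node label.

Unnormalized betweenness of each node: Alice:0, Dee:0, Eva:0, Jon:25/2, Yael:0, Yusuf:1/2, Zubin:0.
Jon has the largest value, 25/2, making it the main broker — the node through which the most shortest paths run.

Jon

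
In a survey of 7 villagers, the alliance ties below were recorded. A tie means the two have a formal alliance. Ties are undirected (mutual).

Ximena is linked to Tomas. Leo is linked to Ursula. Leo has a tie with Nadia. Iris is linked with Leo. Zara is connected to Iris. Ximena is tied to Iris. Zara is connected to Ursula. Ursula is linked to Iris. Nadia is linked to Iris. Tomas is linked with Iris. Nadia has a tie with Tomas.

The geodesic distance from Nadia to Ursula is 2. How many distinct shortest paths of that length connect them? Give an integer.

The shortest distance is 2. The length-2 paths are: Nadia–Leo–Ursula; Nadia–Iris–Ursula.
That gives 2 distinct shortest paths.

2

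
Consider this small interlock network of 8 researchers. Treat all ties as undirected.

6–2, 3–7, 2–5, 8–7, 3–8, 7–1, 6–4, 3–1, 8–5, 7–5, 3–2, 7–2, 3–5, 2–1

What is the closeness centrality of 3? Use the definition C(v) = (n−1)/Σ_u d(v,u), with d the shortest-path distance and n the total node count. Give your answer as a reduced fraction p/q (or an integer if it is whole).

Distances from 3: 1:1, 2:1, 4:3, 5:1, 6:2, 7:1, 8:1. Sum = 10.
n = 8, so closeness = 7/10.

7/10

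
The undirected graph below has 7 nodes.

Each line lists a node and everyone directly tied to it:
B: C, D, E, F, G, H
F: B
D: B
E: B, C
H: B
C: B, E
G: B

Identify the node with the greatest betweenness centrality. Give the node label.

B

Unnormalized betweenness of each node: B:14, C:0, D:0, E:0, F:0, G:0, H:0.
B has the largest value, 14, making it the main broker — the node through which the most shortest paths run.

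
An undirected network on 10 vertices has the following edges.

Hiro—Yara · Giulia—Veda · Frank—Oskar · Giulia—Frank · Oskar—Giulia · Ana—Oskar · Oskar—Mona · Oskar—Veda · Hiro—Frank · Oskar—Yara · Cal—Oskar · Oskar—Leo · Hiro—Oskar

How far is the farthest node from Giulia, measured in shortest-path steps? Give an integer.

2

Distances from Giulia: Ana:2, Cal:2, Frank:1, Hiro:2, Leo:2, Mona:2, Oskar:1, Veda:1, Yara:2.
The largest is 2 (to Leo, Yara, Ana, Hiro, Mona, and Cal), so the eccentricity of Giulia is 2.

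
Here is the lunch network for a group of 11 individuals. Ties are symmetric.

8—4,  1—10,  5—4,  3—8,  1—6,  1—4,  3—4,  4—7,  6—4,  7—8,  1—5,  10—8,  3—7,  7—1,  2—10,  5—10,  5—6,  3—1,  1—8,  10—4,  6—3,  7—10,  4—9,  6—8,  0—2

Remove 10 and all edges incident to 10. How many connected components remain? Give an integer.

2

Without 10, the remaining ties split the others into: {1, 3, 4, 5, 6, 7, 8, 9}; {0, 2}.
That's 2 separate components.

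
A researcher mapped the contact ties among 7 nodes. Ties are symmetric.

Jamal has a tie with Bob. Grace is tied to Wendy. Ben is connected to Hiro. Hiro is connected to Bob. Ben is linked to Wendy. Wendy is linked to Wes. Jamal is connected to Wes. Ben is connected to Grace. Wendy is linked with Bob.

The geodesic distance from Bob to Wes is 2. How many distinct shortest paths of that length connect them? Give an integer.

2

The shortest distance is 2. The length-2 paths are: Bob–Jamal–Wes; Bob–Wendy–Wes.
That gives 2 distinct shortest paths.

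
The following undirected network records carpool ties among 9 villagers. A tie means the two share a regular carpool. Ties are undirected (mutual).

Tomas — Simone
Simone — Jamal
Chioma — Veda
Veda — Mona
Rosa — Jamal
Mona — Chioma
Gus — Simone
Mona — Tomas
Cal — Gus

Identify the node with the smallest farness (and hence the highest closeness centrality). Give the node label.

Farness (sum of distances to all others) for each node — Cal:27, Chioma:25, Gus:20, Jamal:20, Mona:19, Rosa:27, Simone:15, Tomas:16, Veda:25.
The smallest farness is 15, for Simone, so Simone has the highest closeness.

Simone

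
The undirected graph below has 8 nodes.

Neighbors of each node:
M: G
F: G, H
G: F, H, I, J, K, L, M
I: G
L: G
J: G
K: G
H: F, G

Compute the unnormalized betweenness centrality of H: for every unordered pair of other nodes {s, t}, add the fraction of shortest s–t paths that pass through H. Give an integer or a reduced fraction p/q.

0

No shortest path between any pair of other nodes passes through H.
Summing the contributions gives betweenness(H) = 0.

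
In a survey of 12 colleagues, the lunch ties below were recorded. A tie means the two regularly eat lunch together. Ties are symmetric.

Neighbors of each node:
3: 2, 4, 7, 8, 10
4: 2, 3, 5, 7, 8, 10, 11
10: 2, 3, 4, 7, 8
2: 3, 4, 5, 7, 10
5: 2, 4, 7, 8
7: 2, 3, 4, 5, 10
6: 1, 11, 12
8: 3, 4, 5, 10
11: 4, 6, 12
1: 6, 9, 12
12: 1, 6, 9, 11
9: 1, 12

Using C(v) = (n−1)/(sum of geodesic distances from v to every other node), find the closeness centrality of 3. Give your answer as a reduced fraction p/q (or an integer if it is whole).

11/23

Distances from 3: 1:4, 2:1, 4:1, 5:2, 6:3, 7:1, 8:1, 9:4, 10:1, 11:2, 12:3. Sum = 23.
n = 12, so closeness = 11/23.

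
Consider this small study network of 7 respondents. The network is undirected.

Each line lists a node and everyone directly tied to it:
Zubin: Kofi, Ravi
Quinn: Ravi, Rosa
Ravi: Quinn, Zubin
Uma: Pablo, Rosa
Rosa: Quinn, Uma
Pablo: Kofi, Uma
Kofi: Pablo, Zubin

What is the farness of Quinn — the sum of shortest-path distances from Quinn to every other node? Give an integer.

12

Distances from Quinn: Kofi:3, Pablo:3, Ravi:1, Rosa:1, Uma:2, Zubin:2.
Sum = 3 + 3 + 1 + 1 + 2 + 2 = 12.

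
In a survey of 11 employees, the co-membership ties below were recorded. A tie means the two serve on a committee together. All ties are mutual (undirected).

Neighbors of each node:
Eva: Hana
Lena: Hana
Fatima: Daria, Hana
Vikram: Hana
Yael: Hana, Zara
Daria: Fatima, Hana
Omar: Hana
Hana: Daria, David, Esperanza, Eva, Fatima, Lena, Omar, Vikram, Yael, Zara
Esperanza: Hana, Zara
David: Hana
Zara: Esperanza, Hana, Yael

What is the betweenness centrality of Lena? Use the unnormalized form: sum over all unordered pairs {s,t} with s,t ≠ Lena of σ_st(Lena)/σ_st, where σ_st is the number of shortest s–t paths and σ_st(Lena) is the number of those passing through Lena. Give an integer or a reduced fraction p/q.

No shortest path between any pair of other nodes passes through Lena.
Summing the contributions gives betweenness(Lena) = 0.

0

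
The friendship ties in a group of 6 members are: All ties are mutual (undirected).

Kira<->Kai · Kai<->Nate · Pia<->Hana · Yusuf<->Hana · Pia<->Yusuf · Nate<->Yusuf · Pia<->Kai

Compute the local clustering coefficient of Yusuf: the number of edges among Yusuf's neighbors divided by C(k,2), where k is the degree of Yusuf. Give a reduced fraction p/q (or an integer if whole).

Yusuf's neighbors: Hana, Nate, and Pia (k = 3).
Possible neighbor pairs: C(3,2) = 3. Edges among them: Hana–Pia → e = 1.
Clustering(Yusuf) = 1/3.

1/3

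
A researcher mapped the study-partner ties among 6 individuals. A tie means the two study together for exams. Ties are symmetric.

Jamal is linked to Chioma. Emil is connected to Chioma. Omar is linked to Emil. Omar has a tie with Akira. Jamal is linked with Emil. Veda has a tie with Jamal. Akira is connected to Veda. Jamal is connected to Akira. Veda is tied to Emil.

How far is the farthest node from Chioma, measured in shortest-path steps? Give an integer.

2

Distances from Chioma: Akira:2, Emil:1, Jamal:1, Omar:2, Veda:2.
The largest is 2 (to Veda, Omar, and Akira), so the eccentricity of Chioma is 2.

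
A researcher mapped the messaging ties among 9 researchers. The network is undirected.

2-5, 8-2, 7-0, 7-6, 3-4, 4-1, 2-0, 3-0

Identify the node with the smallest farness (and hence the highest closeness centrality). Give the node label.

Farness (sum of distances to all others) for each node — 0:14, 1:29, 2:17, 3:17, 4:22, 5:24, 6:26, 7:19, 8:24.
The smallest farness is 14, for 0, so 0 has the highest closeness.

0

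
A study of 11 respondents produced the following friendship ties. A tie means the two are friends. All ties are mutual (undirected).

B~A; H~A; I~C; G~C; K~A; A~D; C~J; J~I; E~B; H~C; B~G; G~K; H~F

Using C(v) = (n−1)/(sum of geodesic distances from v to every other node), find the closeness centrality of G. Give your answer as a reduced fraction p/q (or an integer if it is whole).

Distances from G: A:2, B:1, C:1, D:3, E:2, F:3, H:2, I:2, J:2, K:1. Sum = 19.
n = 11, so closeness = 10/19.

10/19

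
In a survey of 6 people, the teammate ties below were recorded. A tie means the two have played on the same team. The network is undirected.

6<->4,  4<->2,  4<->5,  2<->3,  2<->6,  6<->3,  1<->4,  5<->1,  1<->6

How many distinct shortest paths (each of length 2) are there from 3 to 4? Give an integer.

The shortest distance is 2. The length-2 paths are: 3–6–4; 3–2–4.
That gives 2 distinct shortest paths.

2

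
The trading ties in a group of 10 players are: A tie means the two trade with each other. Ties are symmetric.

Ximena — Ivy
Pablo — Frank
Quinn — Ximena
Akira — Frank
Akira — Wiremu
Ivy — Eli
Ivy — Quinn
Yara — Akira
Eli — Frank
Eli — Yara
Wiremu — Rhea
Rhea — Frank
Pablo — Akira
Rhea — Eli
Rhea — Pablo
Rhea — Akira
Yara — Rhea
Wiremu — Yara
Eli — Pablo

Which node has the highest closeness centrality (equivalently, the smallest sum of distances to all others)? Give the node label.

Eli

Farness (sum of distances to all others) for each node — Akira:18, Eli:13, Frank:16, Ivy:17, Pablo:16, Quinn:24, Rhea:14, Wiremu:20, Ximena:24, Yara:16.
The smallest farness is 13, for Eli, so Eli has the highest closeness.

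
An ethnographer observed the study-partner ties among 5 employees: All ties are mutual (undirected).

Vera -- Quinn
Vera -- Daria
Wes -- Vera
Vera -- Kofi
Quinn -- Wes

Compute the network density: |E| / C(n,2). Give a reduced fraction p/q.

1/2

There are 5 edges and 5 nodes, so the maximum possible is C(5,2) = 10.
Density = 5/10 = 1/2.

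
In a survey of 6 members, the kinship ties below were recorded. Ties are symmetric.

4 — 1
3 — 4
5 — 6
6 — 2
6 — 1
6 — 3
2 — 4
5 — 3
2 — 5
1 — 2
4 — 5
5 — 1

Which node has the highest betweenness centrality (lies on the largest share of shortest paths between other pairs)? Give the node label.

Unnormalized betweenness of each node: 1:1/4, 2:1/4, 3:1/4, 4:2/3, 5:11/12, 6:2/3.
5 has the largest value, 11/12, making it the main broker — the node through which the most shortest paths run.

5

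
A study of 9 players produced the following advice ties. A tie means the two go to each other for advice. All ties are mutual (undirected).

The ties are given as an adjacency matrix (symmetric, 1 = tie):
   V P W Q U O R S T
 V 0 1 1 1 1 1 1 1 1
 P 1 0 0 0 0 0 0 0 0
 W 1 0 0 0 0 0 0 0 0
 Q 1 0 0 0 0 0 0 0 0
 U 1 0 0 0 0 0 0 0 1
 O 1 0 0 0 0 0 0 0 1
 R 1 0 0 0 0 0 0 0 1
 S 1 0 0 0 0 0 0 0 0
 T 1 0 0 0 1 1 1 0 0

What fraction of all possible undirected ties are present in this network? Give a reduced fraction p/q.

11/36

There are 11 edges and 9 nodes, so the maximum possible is C(9,2) = 36.
Density = 11/36.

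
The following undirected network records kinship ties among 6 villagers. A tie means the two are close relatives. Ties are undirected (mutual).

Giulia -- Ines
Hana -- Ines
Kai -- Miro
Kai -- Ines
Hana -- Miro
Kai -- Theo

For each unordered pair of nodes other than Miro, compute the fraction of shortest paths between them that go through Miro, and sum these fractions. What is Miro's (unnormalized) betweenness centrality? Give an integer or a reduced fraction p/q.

Pairs whose geodesics pass through Miro — Kai–Hana: 1/2; Hana–Theo: 1/2.
All other pairs contribute 0.
Summing the contributions gives betweenness(Miro) = 1.

1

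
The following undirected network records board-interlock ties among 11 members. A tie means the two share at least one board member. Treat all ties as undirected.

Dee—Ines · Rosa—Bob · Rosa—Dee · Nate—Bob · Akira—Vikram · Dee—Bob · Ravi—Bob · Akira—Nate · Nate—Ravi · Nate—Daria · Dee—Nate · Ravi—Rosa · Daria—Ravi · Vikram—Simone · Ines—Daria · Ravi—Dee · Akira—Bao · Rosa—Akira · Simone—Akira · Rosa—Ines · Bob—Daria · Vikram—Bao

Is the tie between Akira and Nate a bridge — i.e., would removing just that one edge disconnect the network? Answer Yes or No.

Even without that edge, Akira still reaches Nate via Akira – Rosa – Dee – Nate, so the network stays connected. Not a bridge.

No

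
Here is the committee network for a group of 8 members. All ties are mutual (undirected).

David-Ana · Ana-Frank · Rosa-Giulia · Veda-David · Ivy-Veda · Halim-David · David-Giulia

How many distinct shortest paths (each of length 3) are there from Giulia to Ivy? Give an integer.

1

The shortest distance is 3, and the only length-3 path is Giulia–David–Veda–Ivy. So there is exactly 1 shortest path.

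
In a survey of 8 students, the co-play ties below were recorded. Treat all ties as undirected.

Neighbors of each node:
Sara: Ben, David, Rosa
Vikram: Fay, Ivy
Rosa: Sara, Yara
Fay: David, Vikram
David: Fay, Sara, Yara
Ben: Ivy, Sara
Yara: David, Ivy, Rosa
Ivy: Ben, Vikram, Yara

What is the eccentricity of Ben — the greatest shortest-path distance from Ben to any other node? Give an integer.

Distances from Ben: David:2, Fay:3, Ivy:1, Rosa:2, Sara:1, Vikram:2, Yara:2.
The largest is 3 (to Fay), so the eccentricity of Ben is 3.

3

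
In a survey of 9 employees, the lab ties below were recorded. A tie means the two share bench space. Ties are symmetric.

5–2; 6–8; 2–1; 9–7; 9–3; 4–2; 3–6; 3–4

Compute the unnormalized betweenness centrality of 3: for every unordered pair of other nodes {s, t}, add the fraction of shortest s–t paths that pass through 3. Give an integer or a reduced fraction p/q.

20

Pairs whose geodesics pass through 3 — 7–2: 1; 7–4: 1; 7–8: 1; 7–5: 1; 7–6: 1; 7–1: 1; 2–8: 1; 2–6: 1; 2–9: 1; 4–8: 1; 4–6: 1; 4–9: 1; 8–5: 1; 8–1: 1 … (+6 more pairs).
All other pairs contribute 0.
Summing the contributions gives betweenness(3) = 20.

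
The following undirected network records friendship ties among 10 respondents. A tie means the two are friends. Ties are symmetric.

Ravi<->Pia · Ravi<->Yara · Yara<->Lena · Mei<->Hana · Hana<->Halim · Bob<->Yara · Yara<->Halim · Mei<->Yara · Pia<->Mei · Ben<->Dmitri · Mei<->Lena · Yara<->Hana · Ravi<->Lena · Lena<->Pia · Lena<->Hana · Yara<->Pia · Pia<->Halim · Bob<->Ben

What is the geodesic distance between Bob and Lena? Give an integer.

2

One shortest route is Bob – Yara – Lena, which uses 2 edges, and Bob and Lena are not directly tied, so nothing shorter exists. So d(Bob,Lena) = 2.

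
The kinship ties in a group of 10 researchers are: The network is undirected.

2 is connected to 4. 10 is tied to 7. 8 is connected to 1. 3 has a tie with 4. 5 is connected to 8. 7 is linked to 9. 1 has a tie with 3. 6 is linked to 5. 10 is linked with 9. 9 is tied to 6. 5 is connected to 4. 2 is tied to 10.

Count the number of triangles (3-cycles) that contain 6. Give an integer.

6's neighbors are 5 and 9, but none of them are tied to each other, so no triangle contains 6.

0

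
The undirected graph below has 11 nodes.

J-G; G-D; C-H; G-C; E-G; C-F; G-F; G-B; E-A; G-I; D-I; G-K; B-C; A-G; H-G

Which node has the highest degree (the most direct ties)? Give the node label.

Degrees — A:2, B:2, C:4, D:2, E:2, F:2, G:10, H:2, I:2, J:1, K:1.
The maximum is 10, attained only by G.

G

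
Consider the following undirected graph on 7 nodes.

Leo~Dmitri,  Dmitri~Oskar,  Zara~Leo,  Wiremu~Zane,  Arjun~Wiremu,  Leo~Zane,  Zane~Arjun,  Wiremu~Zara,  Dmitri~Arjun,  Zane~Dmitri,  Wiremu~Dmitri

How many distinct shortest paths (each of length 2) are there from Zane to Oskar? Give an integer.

The shortest distance is 2, and the only length-2 path is Zane–Dmitri–Oskar. So there is exactly 1 shortest path.

1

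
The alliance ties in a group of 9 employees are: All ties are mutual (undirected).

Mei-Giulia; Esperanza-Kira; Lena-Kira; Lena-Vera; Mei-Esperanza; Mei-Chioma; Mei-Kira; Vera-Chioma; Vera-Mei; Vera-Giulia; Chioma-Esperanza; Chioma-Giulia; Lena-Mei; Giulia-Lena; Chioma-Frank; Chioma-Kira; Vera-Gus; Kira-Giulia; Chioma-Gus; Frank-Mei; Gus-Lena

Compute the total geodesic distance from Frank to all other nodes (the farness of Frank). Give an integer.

Distances from Frank: Chioma:1, Esperanza:2, Giulia:2, Gus:2, Kira:2, Lena:2, Mei:1, Vera:2.
Sum = 1 + 2 + 2 + 2 + 2 + 2 + 1 + 2 = 14.

14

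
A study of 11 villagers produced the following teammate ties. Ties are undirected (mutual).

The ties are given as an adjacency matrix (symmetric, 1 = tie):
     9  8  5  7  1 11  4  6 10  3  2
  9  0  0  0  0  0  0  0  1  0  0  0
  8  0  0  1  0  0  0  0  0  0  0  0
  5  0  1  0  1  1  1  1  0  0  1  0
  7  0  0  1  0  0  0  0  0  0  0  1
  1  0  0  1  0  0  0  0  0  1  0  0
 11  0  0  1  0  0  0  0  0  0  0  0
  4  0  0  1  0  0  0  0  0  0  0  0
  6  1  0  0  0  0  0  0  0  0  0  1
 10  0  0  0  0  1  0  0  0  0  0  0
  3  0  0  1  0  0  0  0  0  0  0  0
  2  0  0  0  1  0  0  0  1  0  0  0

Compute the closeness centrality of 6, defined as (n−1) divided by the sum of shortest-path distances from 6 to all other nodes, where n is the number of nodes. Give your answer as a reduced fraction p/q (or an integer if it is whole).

Distances from 6: 1:4, 2:1, 3:4, 4:4, 5:3, 7:2, 8:4, 9:1, 10:5, 11:4. Sum = 32.
n = 11, so closeness = 10/32 = 5/16.

5/16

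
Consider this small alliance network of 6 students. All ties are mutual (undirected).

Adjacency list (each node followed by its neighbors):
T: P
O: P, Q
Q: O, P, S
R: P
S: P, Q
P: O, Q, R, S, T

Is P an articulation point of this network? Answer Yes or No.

Yes

Removing P leaves {O, Q, and S} with no path to {R}, so the network splits into 3 components. P is a cut vertex.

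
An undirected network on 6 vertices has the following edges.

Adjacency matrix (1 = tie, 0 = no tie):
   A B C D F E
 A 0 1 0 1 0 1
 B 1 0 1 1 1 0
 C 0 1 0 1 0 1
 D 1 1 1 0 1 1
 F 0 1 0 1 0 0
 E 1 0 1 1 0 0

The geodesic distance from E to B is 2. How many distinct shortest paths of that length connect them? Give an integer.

The shortest distance is 2. The length-2 paths are: E–A–B; E–C–B; E–D–B.
That gives 3 distinct shortest paths.

3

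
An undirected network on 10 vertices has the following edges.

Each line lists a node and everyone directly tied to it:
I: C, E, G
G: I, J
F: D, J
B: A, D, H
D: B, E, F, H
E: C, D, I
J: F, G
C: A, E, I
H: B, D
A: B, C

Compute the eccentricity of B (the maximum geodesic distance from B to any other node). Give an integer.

4

Distances from B: A:1, C:2, D:1, E:2, F:2, G:4, H:1, I:3, J:3.
The largest is 4 (to G), so the eccentricity of B is 4.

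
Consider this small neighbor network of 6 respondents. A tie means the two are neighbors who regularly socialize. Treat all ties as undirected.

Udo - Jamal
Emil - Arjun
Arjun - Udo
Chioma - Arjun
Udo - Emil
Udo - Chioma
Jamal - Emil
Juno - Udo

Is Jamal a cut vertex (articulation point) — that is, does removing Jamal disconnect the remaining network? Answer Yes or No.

Even without Jamal, every remaining node can still reach every other (the residual graph is connected), so Jamal is not a cut vertex.

No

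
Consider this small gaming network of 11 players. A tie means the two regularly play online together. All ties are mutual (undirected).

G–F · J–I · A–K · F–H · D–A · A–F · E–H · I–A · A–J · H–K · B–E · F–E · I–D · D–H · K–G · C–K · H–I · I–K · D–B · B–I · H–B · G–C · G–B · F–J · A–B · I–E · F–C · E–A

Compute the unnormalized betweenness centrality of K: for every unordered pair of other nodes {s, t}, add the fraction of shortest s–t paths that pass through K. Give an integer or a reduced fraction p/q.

23/6

Pairs whose geodesics pass through K — D–C: 3/6; H–G: 1/3; H–C: 1/2; H–A: 1/6; G–I: 1/2; G–A: 1/3; I–C: 1; C–A: 1/2.
All other pairs contribute 0.
Summing the contributions gives betweenness(K) = 23/6.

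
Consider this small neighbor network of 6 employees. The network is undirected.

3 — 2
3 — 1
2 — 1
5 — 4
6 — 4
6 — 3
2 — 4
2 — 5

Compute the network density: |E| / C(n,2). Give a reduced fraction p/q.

There are 8 edges and 6 nodes, so the maximum possible is C(6,2) = 15.
Density = 8/15.

8/15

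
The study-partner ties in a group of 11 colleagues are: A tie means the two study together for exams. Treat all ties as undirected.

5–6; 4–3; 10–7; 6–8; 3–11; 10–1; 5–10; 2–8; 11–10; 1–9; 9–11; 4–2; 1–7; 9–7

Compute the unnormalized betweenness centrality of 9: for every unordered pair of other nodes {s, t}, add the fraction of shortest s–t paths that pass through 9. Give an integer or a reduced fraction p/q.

Pairs whose geodesics pass through 9 — 2–1: 1/3; 2–7: 1/3; 1–11: 1/2; 1–3: 1/2; 1–4: 1/2; 7–11: 1/2; 7–3: 1/2; 7–4: 1/2.
All other pairs contribute 0.
Summing the contributions gives betweenness(9) = 11/3.

11/3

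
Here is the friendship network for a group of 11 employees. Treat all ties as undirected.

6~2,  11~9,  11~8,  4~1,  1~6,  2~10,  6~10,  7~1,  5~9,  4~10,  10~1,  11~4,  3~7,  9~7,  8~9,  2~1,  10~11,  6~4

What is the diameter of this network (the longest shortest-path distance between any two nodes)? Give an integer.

Eccentricity of each node (its greatest distance to any other): 1:3, 2:4, 3:3, 4:3, 5:4, 6:4, 7:2, 8:3, 9:3, 10:3, 11:3.
The maximum eccentricity is 4, realized for instance by the pair 2–5 via 2 – 10 – 11 – 9 – 5. So the diameter is 4.

4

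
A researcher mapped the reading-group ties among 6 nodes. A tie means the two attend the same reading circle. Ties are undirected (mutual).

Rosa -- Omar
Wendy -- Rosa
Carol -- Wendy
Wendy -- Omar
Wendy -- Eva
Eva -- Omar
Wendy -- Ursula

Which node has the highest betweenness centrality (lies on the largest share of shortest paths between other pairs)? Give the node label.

Wendy

Unnormalized betweenness of each node: Carol:0, Eva:0, Omar:1/2, Rosa:0, Ursula:0, Wendy:15/2.
Wendy has the largest value, 15/2, making it the main broker — the node through which the most shortest paths run.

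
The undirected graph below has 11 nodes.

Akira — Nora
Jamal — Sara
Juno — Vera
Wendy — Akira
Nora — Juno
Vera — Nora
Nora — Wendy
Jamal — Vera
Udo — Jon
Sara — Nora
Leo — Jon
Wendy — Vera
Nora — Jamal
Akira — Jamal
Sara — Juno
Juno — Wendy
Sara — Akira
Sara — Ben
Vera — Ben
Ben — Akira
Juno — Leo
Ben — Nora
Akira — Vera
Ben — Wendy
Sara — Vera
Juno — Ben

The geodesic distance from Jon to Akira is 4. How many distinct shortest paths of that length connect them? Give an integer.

5

The shortest distance is 4. The length-4 paths are: Jon–Leo–Juno–Nora–Akira; Jon–Leo–Juno–Ben–Akira; Jon–Leo–Juno–Sara–Akira; Jon–Leo–Juno–Vera–Akira; Jon–Leo–Juno–Wendy–Akira.
That gives 5 distinct shortest paths.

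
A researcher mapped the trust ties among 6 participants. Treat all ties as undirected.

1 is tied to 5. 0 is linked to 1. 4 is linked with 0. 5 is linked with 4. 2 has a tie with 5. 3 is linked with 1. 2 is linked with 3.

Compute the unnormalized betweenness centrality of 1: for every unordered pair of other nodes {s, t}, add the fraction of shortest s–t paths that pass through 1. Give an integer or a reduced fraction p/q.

10/3

Pairs whose geodesics pass through 1 — 0–5: 1/2; 0–2: 2/3; 0–3: 1; 4–3: 2/3; 5–3: 1/2.
All other pairs contribute 0.
Summing the contributions gives betweenness(1) = 10/3.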